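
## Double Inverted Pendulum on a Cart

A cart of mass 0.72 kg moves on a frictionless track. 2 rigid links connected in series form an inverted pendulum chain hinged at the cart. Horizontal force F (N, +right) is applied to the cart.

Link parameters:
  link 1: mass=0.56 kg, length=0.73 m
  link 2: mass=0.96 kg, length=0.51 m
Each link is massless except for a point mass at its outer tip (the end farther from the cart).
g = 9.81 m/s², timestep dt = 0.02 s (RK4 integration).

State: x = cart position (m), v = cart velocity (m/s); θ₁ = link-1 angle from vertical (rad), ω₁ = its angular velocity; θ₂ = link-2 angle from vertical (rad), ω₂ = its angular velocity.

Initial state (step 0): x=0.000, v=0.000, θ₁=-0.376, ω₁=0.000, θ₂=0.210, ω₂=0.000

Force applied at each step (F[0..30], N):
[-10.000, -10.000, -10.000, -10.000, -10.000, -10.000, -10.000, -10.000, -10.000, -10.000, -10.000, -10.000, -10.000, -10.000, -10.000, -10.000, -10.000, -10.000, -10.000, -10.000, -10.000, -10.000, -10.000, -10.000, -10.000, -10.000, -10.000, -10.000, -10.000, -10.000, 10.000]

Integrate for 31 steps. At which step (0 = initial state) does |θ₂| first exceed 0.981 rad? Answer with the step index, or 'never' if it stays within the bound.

Answer: 14

Derivation:
apply F[0]=-10.000 → step 1: x=-0.002, v=-0.156, θ₁=-0.377, ω₁=-0.069, θ₂=0.215, ω₂=0.463
apply F[1]=-10.000 → step 2: x=-0.006, v=-0.314, θ₁=-0.379, ω₁=-0.133, θ₂=0.229, ω₂=0.924
apply F[2]=-10.000 → step 3: x=-0.014, v=-0.475, θ₁=-0.382, ω₁=-0.186, θ₂=0.252, ω₂=1.384
apply F[3]=-10.000 → step 4: x=-0.025, v=-0.641, θ₁=-0.386, ω₁=-0.221, θ₂=0.284, ω₂=1.839
apply F[4]=-10.000 → step 5: x=-0.040, v=-0.813, θ₁=-0.391, ω₁=-0.234, θ₂=0.325, ω₂=2.289
apply F[5]=-10.000 → step 6: x=-0.058, v=-0.992, θ₁=-0.395, ω₁=-0.217, θ₂=0.375, ω₂=2.730
apply F[6]=-10.000 → step 7: x=-0.080, v=-1.177, θ₁=-0.399, ω₁=-0.164, θ₂=0.434, ω₂=3.163
apply F[7]=-10.000 → step 8: x=-0.105, v=-1.369, θ₁=-0.401, ω₁=-0.070, θ₂=0.502, ω₂=3.585
apply F[8]=-10.000 → step 9: x=-0.134, v=-1.568, θ₁=-0.402, ω₁=0.070, θ₂=0.578, ω₂=3.998
apply F[9]=-10.000 → step 10: x=-0.168, v=-1.772, θ₁=-0.398, ω₁=0.263, θ₂=0.662, ω₂=4.403
apply F[10]=-10.000 → step 11: x=-0.205, v=-1.982, θ₁=-0.391, ω₁=0.512, θ₂=0.754, ω₂=4.801
apply F[11]=-10.000 → step 12: x=-0.247, v=-2.197, θ₁=-0.377, ω₁=0.824, θ₂=0.854, ω₂=5.192
apply F[12]=-10.000 → step 13: x=-0.293, v=-2.417, θ₁=-0.357, ω₁=1.205, θ₂=0.961, ω₂=5.574
apply F[13]=-10.000 → step 14: x=-0.344, v=-2.645, θ₁=-0.329, ω₁=1.660, θ₂=1.076, ω₂=5.944
apply F[14]=-10.000 → step 15: x=-0.399, v=-2.880, θ₁=-0.290, ω₁=2.195, θ₂=1.199, ω₂=6.288
apply F[15]=-10.000 → step 16: x=-0.459, v=-3.127, θ₁=-0.240, ω₁=2.810, θ₂=1.328, ω₂=6.585
apply F[16]=-10.000 → step 17: x=-0.524, v=-3.387, θ₁=-0.177, ω₁=3.501, θ₂=1.462, ω₂=6.802
apply F[17]=-10.000 → step 18: x=-0.595, v=-3.659, θ₁=-0.100, ω₁=4.249, θ₂=1.599, ω₂=6.886
apply F[18]=-10.000 → step 19: x=-0.671, v=-3.939, θ₁=-0.007, ω₁=5.018, θ₂=1.736, ω₂=6.773
apply F[19]=-10.000 → step 20: x=-0.752, v=-4.209, θ₁=0.100, ω₁=5.748, θ₂=1.868, ω₂=6.401
apply F[20]=-10.000 → step 21: x=-0.839, v=-4.443, θ₁=0.222, ω₁=6.371, θ₂=1.990, ω₂=5.742
apply F[21]=-10.000 → step 22: x=-0.929, v=-4.615, θ₁=0.354, ω₁=6.843, θ₂=2.096, ω₂=4.824
apply F[22]=-10.000 → step 23: x=-1.023, v=-4.710, θ₁=0.495, ω₁=7.164, θ₂=2.182, ω₂=3.721
apply F[23]=-10.000 → step 24: x=-1.117, v=-4.731, θ₁=0.640, ω₁=7.379, θ₂=2.244, ω₂=2.518
apply F[24]=-10.000 → step 25: x=-1.212, v=-4.685, θ₁=0.789, ω₁=7.552, θ₂=2.282, ω₂=1.272
apply F[25]=-10.000 → step 26: x=-1.304, v=-4.576, θ₁=0.942, ω₁=7.746, θ₂=2.295, ω₂=0.007
apply F[26]=-10.000 → step 27: x=-1.394, v=-4.397, θ₁=1.100, ω₁=8.021, θ₂=2.282, ω₂=-1.283
apply F[27]=-10.000 → step 28: x=-1.480, v=-4.118, θ₁=1.264, ω₁=8.433, θ₂=2.243, ω₂=-2.620
apply F[28]=-10.000 → step 29: x=-1.558, v=-3.680, θ₁=1.438, ω₁=9.041, θ₂=2.177, ω₂=-4.015
apply F[29]=-10.000 → step 30: x=-1.625, v=-2.979, θ₁=1.627, ω₁=9.887, θ₂=2.083, ω₂=-5.392
apply F[30]=+10.000 → step 31: x=-1.673, v=-1.710, θ₁=1.834, ω₁=10.816, θ₂=1.967, ω₂=-6.105
|θ₂| = 1.076 > 0.981 first at step 14.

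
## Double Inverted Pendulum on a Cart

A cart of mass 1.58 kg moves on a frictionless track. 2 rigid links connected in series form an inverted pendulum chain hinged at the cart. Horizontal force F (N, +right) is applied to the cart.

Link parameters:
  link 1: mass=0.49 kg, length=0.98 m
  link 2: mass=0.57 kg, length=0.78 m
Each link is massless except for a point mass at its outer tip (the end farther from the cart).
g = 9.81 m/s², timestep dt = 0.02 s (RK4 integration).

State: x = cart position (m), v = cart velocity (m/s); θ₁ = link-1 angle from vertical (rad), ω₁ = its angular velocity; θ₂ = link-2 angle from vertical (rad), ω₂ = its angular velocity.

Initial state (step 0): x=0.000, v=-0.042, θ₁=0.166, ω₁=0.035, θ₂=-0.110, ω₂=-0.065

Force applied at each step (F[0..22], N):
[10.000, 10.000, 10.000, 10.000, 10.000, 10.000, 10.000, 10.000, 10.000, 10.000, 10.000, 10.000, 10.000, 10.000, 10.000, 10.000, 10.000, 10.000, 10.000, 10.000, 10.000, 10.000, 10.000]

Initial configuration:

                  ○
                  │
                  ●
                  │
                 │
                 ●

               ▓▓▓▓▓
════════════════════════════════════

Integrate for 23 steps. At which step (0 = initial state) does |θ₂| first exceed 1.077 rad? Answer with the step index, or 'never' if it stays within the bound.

Answer: never

Derivation:
apply F[0]=+10.000 → step 1: x=0.000, v=0.063, θ₁=0.167, ω₁=0.023, θ₂=-0.113, ω₂=-0.212
apply F[1]=+10.000 → step 2: x=0.003, v=0.168, θ₁=0.167, ω₁=0.011, θ₂=-0.118, ω₂=-0.361
apply F[2]=+10.000 → step 3: x=0.007, v=0.273, θ₁=0.167, ω₁=0.000, θ₂=-0.127, ω₂=-0.513
apply F[3]=+10.000 → step 4: x=0.013, v=0.379, θ₁=0.167, ω₁=-0.010, θ₂=-0.139, ω₂=-0.667
apply F[4]=+10.000 → step 5: x=0.022, v=0.485, θ₁=0.167, ω₁=-0.020, θ₂=-0.154, ω₂=-0.826
apply F[5]=+10.000 → step 6: x=0.033, v=0.591, θ₁=0.166, ω₁=-0.030, θ₂=-0.172, ω₂=-0.990
apply F[6]=+10.000 → step 7: x=0.046, v=0.698, θ₁=0.165, ω₁=-0.040, θ₂=-0.194, ω₂=-1.158
apply F[7]=+10.000 → step 8: x=0.061, v=0.806, θ₁=0.165, ω₁=-0.051, θ₂=-0.218, ω₂=-1.332
apply F[8]=+10.000 → step 9: x=0.078, v=0.914, θ₁=0.163, ω₁=-0.064, θ₂=-0.247, ω₂=-1.510
apply F[9]=+10.000 → step 10: x=0.097, v=1.023, θ₁=0.162, ω₁=-0.079, θ₂=-0.279, ω₂=-1.693
apply F[10]=+10.000 → step 11: x=0.119, v=1.133, θ₁=0.160, ω₁=-0.098, θ₂=-0.315, ω₂=-1.880
apply F[11]=+10.000 → step 12: x=0.143, v=1.244, θ₁=0.158, ω₁=-0.123, θ₂=-0.354, ω₂=-2.070
apply F[12]=+10.000 → step 13: x=0.169, v=1.357, θ₁=0.155, ω₁=-0.154, θ₂=-0.397, ω₂=-2.261
apply F[13]=+10.000 → step 14: x=0.197, v=1.470, θ₁=0.152, ω₁=-0.195, θ₂=-0.445, ω₂=-2.454
apply F[14]=+10.000 → step 15: x=0.228, v=1.585, θ₁=0.147, ω₁=-0.246, θ₂=-0.496, ω₂=-2.645
apply F[15]=+10.000 → step 16: x=0.260, v=1.701, θ₁=0.142, ω₁=-0.311, θ₂=-0.550, ω₂=-2.835
apply F[16]=+10.000 → step 17: x=0.296, v=1.818, θ₁=0.135, ω₁=-0.389, θ₂=-0.609, ω₂=-3.022
apply F[17]=+10.000 → step 18: x=0.333, v=1.936, θ₁=0.126, ω₁=-0.485, θ₂=-0.671, ω₂=-3.204
apply F[18]=+10.000 → step 19: x=0.373, v=2.056, θ₁=0.115, ω₁=-0.599, θ₂=-0.737, ω₂=-3.382
apply F[19]=+10.000 → step 20: x=0.415, v=2.176, θ₁=0.102, ω₁=-0.732, θ₂=-0.806, ω₂=-3.553
apply F[20]=+10.000 → step 21: x=0.460, v=2.298, θ₁=0.086, ω₁=-0.887, θ₂=-0.879, ω₂=-3.716
apply F[21]=+10.000 → step 22: x=0.507, v=2.422, θ₁=0.066, ω₁=-1.064, θ₂=-0.955, ω₂=-3.870
apply F[22]=+10.000 → step 23: x=0.557, v=2.546, θ₁=0.043, ω₁=-1.265, θ₂=-1.034, ω₂=-4.013
max |θ₂| = 1.034 ≤ 1.077 over all 24 states.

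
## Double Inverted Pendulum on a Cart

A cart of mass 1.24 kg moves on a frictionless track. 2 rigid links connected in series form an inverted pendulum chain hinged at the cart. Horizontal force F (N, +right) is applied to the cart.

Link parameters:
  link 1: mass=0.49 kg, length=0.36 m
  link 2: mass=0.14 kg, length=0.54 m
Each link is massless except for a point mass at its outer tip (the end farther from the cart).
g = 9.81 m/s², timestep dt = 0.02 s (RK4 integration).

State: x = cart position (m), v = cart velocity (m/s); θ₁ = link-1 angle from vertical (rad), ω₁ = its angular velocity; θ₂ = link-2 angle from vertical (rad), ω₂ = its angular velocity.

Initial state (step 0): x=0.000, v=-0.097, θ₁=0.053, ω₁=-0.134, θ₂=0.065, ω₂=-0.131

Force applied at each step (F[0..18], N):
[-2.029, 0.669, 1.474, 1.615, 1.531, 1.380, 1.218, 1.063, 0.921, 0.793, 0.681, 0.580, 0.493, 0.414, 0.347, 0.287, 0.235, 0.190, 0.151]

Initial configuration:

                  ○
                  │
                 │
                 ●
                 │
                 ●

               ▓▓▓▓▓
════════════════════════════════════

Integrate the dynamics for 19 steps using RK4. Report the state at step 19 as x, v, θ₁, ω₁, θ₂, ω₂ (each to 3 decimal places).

Answer: x=-0.012, v=0.025, θ₁=0.017, ω₁=-0.093, θ₂=0.024, ω₂=-0.083

Derivation:
apply F[0]=-2.029 → step 1: x=-0.002, v=-0.135, θ₁=0.052, ω₁=-0.002, θ₂=0.062, ω₂=-0.126
apply F[1]=+0.669 → step 2: x=-0.005, v=-0.129, θ₁=0.052, ω₁=0.009, θ₂=0.060, ω₂=-0.121
apply F[2]=+1.474 → step 3: x=-0.007, v=-0.111, θ₁=0.052, ω₁=-0.016, θ₂=0.058, ω₂=-0.118
apply F[3]=+1.615 → step 4: x=-0.009, v=-0.090, θ₁=0.051, ω₁=-0.047, θ₂=0.055, ω₂=-0.116
apply F[4]=+1.531 → step 5: x=-0.011, v=-0.070, θ₁=0.050, ω₁=-0.074, θ₂=0.053, ω₂=-0.114
apply F[5]=+1.380 → step 6: x=-0.012, v=-0.053, θ₁=0.048, ω₁=-0.096, θ₂=0.051, ω₂=-0.112
apply F[6]=+1.218 → step 7: x=-0.013, v=-0.038, θ₁=0.046, ω₁=-0.113, θ₂=0.048, ω₂=-0.111
apply F[7]=+1.063 → step 8: x=-0.014, v=-0.025, θ₁=0.044, ω₁=-0.124, θ₂=0.046, ω₂=-0.110
apply F[8]=+0.921 → step 9: x=-0.014, v=-0.014, θ₁=0.041, ω₁=-0.130, θ₂=0.044, ω₂=-0.109
apply F[9]=+0.793 → step 10: x=-0.014, v=-0.006, θ₁=0.038, ω₁=-0.134, θ₂=0.042, ω₂=-0.107
apply F[10]=+0.681 → step 11: x=-0.014, v=0.002, θ₁=0.036, ω₁=-0.134, θ₂=0.040, ω₂=-0.106
apply F[11]=+0.580 → step 12: x=-0.014, v=0.008, θ₁=0.033, ω₁=-0.133, θ₂=0.038, ω₂=-0.104
apply F[12]=+0.493 → step 13: x=-0.014, v=0.012, θ₁=0.030, ω₁=-0.129, θ₂=0.036, ω₂=-0.101
apply F[13]=+0.414 → step 14: x=-0.014, v=0.016, θ₁=0.028, ω₁=-0.125, θ₂=0.034, ω₂=-0.099
apply F[14]=+0.347 → step 15: x=-0.013, v=0.019, θ₁=0.026, ω₁=-0.119, θ₂=0.032, ω₂=-0.096
apply F[15]=+0.287 → step 16: x=-0.013, v=0.021, θ₁=0.023, ω₁=-0.113, θ₂=0.030, ω₂=-0.093
apply F[16]=+0.235 → step 17: x=-0.013, v=0.023, θ₁=0.021, ω₁=-0.107, θ₂=0.028, ω₂=-0.090
apply F[17]=+0.190 → step 18: x=-0.012, v=0.024, θ₁=0.019, ω₁=-0.100, θ₂=0.026, ω₂=-0.087
apply F[18]=+0.151 → step 19: x=-0.012, v=0.025, θ₁=0.017, ω₁=-0.093, θ₂=0.024, ω₂=-0.083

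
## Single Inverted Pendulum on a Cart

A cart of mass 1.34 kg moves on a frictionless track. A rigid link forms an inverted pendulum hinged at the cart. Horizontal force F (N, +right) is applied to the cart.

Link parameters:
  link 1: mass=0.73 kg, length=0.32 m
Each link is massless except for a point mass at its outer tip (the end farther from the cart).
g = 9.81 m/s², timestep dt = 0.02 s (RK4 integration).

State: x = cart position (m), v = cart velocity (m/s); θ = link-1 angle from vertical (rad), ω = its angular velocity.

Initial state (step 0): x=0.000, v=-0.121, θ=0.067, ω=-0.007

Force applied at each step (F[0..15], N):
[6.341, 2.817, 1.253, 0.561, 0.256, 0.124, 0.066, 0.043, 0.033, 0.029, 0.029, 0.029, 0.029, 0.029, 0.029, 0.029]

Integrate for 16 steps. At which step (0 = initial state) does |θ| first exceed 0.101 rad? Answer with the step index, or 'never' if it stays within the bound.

Answer: never

Derivation:
apply F[0]=+6.341 → step 1: x=-0.002, v=-0.034, θ=0.065, ω=-0.239
apply F[1]=+2.817 → step 2: x=-0.002, v=0.002, θ=0.059, ω=-0.311
apply F[2]=+1.253 → step 3: x=-0.002, v=0.015, θ=0.053, ω=-0.317
apply F[3]=+0.561 → step 4: x=-0.001, v=0.018, θ=0.047, ω=-0.296
apply F[4]=+0.256 → step 5: x=-0.001, v=0.017, θ=0.041, ω=-0.267
apply F[5]=+0.124 → step 6: x=-0.001, v=0.015, θ=0.036, ω=-0.236
apply F[6]=+0.066 → step 7: x=-0.000, v=0.012, θ=0.032, ω=-0.207
apply F[7]=+0.043 → step 8: x=-0.000, v=0.009, θ=0.028, ω=-0.181
apply F[8]=+0.033 → step 9: x=-0.000, v=0.007, θ=0.024, ω=-0.158
apply F[9]=+0.029 → step 10: x=0.000, v=0.005, θ=0.021, ω=-0.138
apply F[10]=+0.029 → step 11: x=0.000, v=0.003, θ=0.019, ω=-0.120
apply F[11]=+0.029 → step 12: x=0.000, v=0.002, θ=0.017, ω=-0.105
apply F[12]=+0.029 → step 13: x=0.000, v=0.001, θ=0.015, ω=-0.091
apply F[13]=+0.029 → step 14: x=0.000, v=-0.000, θ=0.013, ω=-0.080
apply F[14]=+0.029 → step 15: x=0.000, v=-0.001, θ=0.011, ω=-0.070
apply F[15]=+0.029 → step 16: x=0.000, v=-0.002, θ=0.010, ω=-0.061
max |θ| = 0.067 ≤ 0.101 over all 17 states.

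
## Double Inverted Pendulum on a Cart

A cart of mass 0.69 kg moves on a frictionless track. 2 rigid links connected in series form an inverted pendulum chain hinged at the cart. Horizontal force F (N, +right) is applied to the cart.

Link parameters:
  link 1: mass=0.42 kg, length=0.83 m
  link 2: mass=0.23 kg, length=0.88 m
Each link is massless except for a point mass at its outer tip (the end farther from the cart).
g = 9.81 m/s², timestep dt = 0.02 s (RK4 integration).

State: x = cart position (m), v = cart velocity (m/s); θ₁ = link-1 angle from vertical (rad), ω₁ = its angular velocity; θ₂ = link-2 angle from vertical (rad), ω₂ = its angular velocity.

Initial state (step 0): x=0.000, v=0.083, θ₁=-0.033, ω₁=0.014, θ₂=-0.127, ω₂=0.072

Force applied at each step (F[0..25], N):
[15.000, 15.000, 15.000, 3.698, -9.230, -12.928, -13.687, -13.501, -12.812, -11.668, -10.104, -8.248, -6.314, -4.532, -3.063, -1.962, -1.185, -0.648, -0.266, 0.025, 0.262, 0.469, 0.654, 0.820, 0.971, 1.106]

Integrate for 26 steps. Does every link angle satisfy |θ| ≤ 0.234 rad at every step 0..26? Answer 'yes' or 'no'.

Answer: yes

Derivation:
apply F[0]=+15.000 → step 1: x=0.006, v=0.524, θ₁=-0.038, ω₁=-0.514, θ₂=-0.126, ω₂=0.043
apply F[1]=+15.000 → step 2: x=0.021, v=0.965, θ₁=-0.054, ω₁=-1.047, θ₂=-0.125, ω₂=0.020
apply F[2]=+15.000 → step 3: x=0.045, v=1.409, θ₁=-0.080, ω₁=-1.590, θ₂=-0.125, ω₂=0.005
apply F[3]=+3.698 → step 4: x=0.074, v=1.528, θ₁=-0.113, ω₁=-1.754, θ₂=-0.125, ω₂=-0.002
apply F[4]=-9.230 → step 5: x=0.102, v=1.283, θ₁=-0.146, ω₁=-1.492, θ₂=-0.125, ω₂=0.000
apply F[5]=-12.928 → step 6: x=0.124, v=0.941, θ₁=-0.172, ω₁=-1.128, θ₂=-0.125, ω₂=0.014
apply F[6]=-13.687 → step 7: x=0.140, v=0.586, θ₁=-0.191, ω₁=-0.759, θ₂=-0.124, ω₂=0.038
apply F[7]=-13.501 → step 8: x=0.148, v=0.241, θ₁=-0.202, ω₁=-0.411, θ₂=-0.123, ω₂=0.071
apply F[8]=-12.812 → step 9: x=0.149, v=-0.081, θ₁=-0.208, ω₁=-0.093, θ₂=-0.122, ω₂=0.108
apply F[9]=-11.668 → step 10: x=0.145, v=-0.371, θ₁=-0.207, ω₁=0.186, θ₂=-0.119, ω₂=0.146
apply F[10]=-10.104 → step 11: x=0.135, v=-0.618, θ₁=-0.201, ω₁=0.416, θ₂=-0.116, ω₂=0.183
apply F[11]=-8.248 → step 12: x=0.121, v=-0.816, θ₁=-0.191, ω₁=0.591, θ₂=-0.112, ω₂=0.215
apply F[12]=-6.314 → step 13: x=0.103, v=-0.962, θ₁=-0.178, ω₁=0.711, θ₂=-0.107, ω₂=0.243
apply F[13]=-4.532 → step 14: x=0.083, v=-1.062, θ₁=-0.163, ω₁=0.781, θ₂=-0.102, ω₂=0.266
apply F[14]=-3.063 → step 15: x=0.061, v=-1.122, θ₁=-0.147, ω₁=0.810, θ₂=-0.097, ω₂=0.285
apply F[15]=-1.962 → step 16: x=0.038, v=-1.155, θ₁=-0.131, ω₁=0.810, θ₂=-0.091, ω₂=0.300
apply F[16]=-1.185 → step 17: x=0.015, v=-1.168, θ₁=-0.114, ω₁=0.793, θ₂=-0.085, ω₂=0.311
apply F[17]=-0.648 → step 18: x=-0.008, v=-1.168, θ₁=-0.099, ω₁=0.765, θ₂=-0.078, ω₂=0.319
apply F[18]=-0.266 → step 19: x=-0.032, v=-1.160, θ₁=-0.084, ω₁=0.732, θ₂=-0.072, ω₂=0.324
apply F[19]=+0.025 → step 20: x=-0.055, v=-1.146, θ₁=-0.070, ω₁=0.696, θ₂=-0.065, ω₂=0.327
apply F[20]=+0.262 → step 21: x=-0.078, v=-1.127, θ₁=-0.056, ω₁=0.658, θ₂=-0.059, ω₂=0.327
apply F[21]=+0.469 → step 22: x=-0.100, v=-1.105, θ₁=-0.043, ω₁=0.620, θ₂=-0.052, ω₂=0.325
apply F[22]=+0.654 → step 23: x=-0.122, v=-1.079, θ₁=-0.031, ω₁=0.582, θ₂=-0.046, ω₂=0.322
apply F[23]=+0.820 → step 24: x=-0.143, v=-1.051, θ₁=-0.020, ω₁=0.544, θ₂=-0.039, ω₂=0.316
apply F[24]=+0.971 → step 25: x=-0.164, v=-1.020, θ₁=-0.010, ω₁=0.506, θ₂=-0.033, ω₂=0.309
apply F[25]=+1.106 → step 26: x=-0.184, v=-0.987, θ₁=0.000, ω₁=0.468, θ₂=-0.027, ω₂=0.300
Max |angle| over trajectory = 0.208 rad; bound = 0.234 → within bound.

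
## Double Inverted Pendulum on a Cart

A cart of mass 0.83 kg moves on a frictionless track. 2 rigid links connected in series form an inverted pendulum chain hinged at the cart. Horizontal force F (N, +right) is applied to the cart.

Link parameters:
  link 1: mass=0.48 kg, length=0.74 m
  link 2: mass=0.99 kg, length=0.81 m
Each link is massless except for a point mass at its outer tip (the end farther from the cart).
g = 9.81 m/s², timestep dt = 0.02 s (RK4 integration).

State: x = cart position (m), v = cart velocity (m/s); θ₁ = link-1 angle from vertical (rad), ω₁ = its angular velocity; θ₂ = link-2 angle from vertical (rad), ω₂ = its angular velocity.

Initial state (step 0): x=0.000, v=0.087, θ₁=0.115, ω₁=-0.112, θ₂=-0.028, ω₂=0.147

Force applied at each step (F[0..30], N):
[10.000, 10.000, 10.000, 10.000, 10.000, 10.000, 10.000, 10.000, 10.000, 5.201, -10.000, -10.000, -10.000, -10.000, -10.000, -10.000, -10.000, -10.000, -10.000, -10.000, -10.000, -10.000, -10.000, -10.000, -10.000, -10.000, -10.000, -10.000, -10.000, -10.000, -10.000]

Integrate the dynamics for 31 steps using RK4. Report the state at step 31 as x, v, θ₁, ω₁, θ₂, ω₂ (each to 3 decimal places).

apply F[0]=+10.000 → step 1: x=0.004, v=0.286, θ₁=0.111, ω₁=-0.269, θ₂=-0.026, ω₂=0.037
apply F[1]=+10.000 → step 2: x=0.011, v=0.488, θ₁=0.104, ω₁=-0.435, θ₂=-0.026, ω₂=-0.068
apply F[2]=+10.000 → step 3: x=0.023, v=0.693, θ₁=0.094, ω₁=-0.613, θ₂=-0.029, ω₂=-0.166
apply F[3]=+10.000 → step 4: x=0.039, v=0.903, θ₁=0.080, ω₁=-0.807, θ₂=-0.033, ω₂=-0.255
apply F[4]=+10.000 → step 5: x=0.059, v=1.120, θ₁=0.061, ω₁=-1.024, θ₂=-0.039, ω₂=-0.332
apply F[5]=+10.000 → step 6: x=0.084, v=1.344, θ₁=0.038, ω₁=-1.267, θ₂=-0.046, ω₂=-0.397
apply F[6]=+10.000 → step 7: x=0.113, v=1.578, θ₁=0.010, ω₁=-1.541, θ₂=-0.055, ω₂=-0.445
apply F[7]=+10.000 → step 8: x=0.147, v=1.820, θ₁=-0.023, ω₁=-1.848, θ₂=-0.064, ω₂=-0.475
apply F[8]=+10.000 → step 9: x=0.186, v=2.070, θ₁=-0.064, ω₁=-2.188, θ₂=-0.074, ω₂=-0.487
apply F[9]=+5.201 → step 10: x=0.229, v=2.211, θ₁=-0.110, ω₁=-2.402, θ₂=-0.083, ω₂=-0.484
apply F[10]=-10.000 → step 11: x=0.271, v=2.003, θ₁=-0.155, ω₁=-2.177, θ₂=-0.093, ω₂=-0.460
apply F[11]=-10.000 → step 12: x=0.309, v=1.812, θ₁=-0.197, ω₁=-2.003, θ₂=-0.102, ω₂=-0.413
apply F[12]=-10.000 → step 13: x=0.344, v=1.635, θ₁=-0.236, ω₁=-1.878, θ₂=-0.109, ω₂=-0.342
apply F[13]=-10.000 → step 14: x=0.375, v=1.471, θ₁=-0.272, ω₁=-1.798, θ₂=-0.115, ω₂=-0.250
apply F[14]=-10.000 → step 15: x=0.403, v=1.318, θ₁=-0.308, ω₁=-1.758, θ₂=-0.119, ω₂=-0.136
apply F[15]=-10.000 → step 16: x=0.427, v=1.174, θ₁=-0.343, ω₁=-1.754, θ₂=-0.120, ω₂=-0.004
apply F[16]=-10.000 → step 17: x=0.450, v=1.037, θ₁=-0.378, ω₁=-1.781, θ₂=-0.119, ω₂=0.146
apply F[17]=-10.000 → step 18: x=0.469, v=0.905, θ₁=-0.414, ω₁=-1.835, θ₂=-0.115, ω₂=0.311
apply F[18]=-10.000 → step 19: x=0.486, v=0.774, θ₁=-0.452, ω₁=-1.909, θ₂=-0.107, ω₂=0.488
apply F[19]=-10.000 → step 20: x=0.500, v=0.643, θ₁=-0.491, ω₁=-1.999, θ₂=-0.095, ω₂=0.676
apply F[20]=-10.000 → step 21: x=0.511, v=0.510, θ₁=-0.532, ω₁=-2.099, θ₂=-0.079, ω₂=0.869
apply F[21]=-10.000 → step 22: x=0.520, v=0.373, θ₁=-0.575, ω₁=-2.202, θ₂=-0.060, ω₂=1.066
apply F[22]=-10.000 → step 23: x=0.526, v=0.231, θ₁=-0.620, ω₁=-2.304, θ₂=-0.037, ω₂=1.261
apply F[23]=-10.000 → step 24: x=0.529, v=0.082, θ₁=-0.667, ω₁=-2.402, θ₂=-0.010, ω₂=1.452
apply F[24]=-10.000 → step 25: x=0.530, v=-0.072, θ₁=-0.716, ω₁=-2.492, θ₂=0.021, ω₂=1.637
apply F[25]=-10.000 → step 26: x=0.527, v=-0.233, θ₁=-0.767, ω₁=-2.573, θ₂=0.056, ω₂=1.815
apply F[26]=-10.000 → step 27: x=0.520, v=-0.400, θ₁=-0.819, ω₁=-2.644, θ₂=0.094, ω₂=1.985
apply F[27]=-10.000 → step 28: x=0.511, v=-0.571, θ₁=-0.872, ω₁=-2.706, θ₂=0.135, ω₂=2.148
apply F[28]=-10.000 → step 29: x=0.497, v=-0.746, θ₁=-0.927, ω₁=-2.760, θ₂=0.180, ω₂=2.305
apply F[29]=-10.000 → step 30: x=0.481, v=-0.924, θ₁=-0.983, ω₁=-2.806, θ₂=0.227, ω₂=2.456
apply F[30]=-10.000 → step 31: x=0.460, v=-1.103, θ₁=-1.039, ω₁=-2.844, θ₂=0.278, ω₂=2.603

Answer: x=0.460, v=-1.103, θ₁=-1.039, ω₁=-2.844, θ₂=0.278, ω₂=2.603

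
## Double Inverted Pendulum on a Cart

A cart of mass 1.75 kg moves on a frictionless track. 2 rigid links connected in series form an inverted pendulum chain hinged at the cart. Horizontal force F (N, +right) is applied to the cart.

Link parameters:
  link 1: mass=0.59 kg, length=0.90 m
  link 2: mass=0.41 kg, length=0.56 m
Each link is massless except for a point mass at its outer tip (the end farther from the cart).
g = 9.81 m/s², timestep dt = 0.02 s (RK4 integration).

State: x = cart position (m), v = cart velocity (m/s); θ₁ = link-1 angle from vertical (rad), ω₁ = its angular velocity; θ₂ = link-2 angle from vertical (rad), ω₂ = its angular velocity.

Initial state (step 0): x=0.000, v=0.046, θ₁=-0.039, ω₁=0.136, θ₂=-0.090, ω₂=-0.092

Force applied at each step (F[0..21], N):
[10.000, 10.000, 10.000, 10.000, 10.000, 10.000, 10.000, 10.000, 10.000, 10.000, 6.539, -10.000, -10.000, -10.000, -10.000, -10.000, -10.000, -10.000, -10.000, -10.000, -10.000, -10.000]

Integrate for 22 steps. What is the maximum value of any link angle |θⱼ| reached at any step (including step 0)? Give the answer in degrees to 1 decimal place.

Answer: 27.0°

Derivation:
apply F[0]=+10.000 → step 1: x=0.002, v=0.164, θ₁=-0.038, ω₁=0.004, θ₂=-0.092, ω₂=-0.123
apply F[1]=+10.000 → step 2: x=0.007, v=0.283, θ₁=-0.039, ω₁=-0.128, θ₂=-0.095, ω₂=-0.155
apply F[2]=+10.000 → step 3: x=0.013, v=0.402, θ₁=-0.043, ω₁=-0.260, θ₂=-0.098, ω₂=-0.187
apply F[3]=+10.000 → step 4: x=0.023, v=0.521, θ₁=-0.049, ω₁=-0.394, θ₂=-0.102, ω₂=-0.218
apply F[4]=+10.000 → step 5: x=0.034, v=0.641, θ₁=-0.059, ω₁=-0.532, θ₂=-0.107, ω₂=-0.246
apply F[5]=+10.000 → step 6: x=0.048, v=0.762, θ₁=-0.071, ω₁=-0.674, θ₂=-0.112, ω₂=-0.271
apply F[6]=+10.000 → step 7: x=0.065, v=0.884, θ₁=-0.085, ω₁=-0.821, θ₂=-0.118, ω₂=-0.291
apply F[7]=+10.000 → step 8: x=0.084, v=1.007, θ₁=-0.103, ω₁=-0.974, θ₂=-0.124, ω₂=-0.305
apply F[8]=+10.000 → step 9: x=0.105, v=1.132, θ₁=-0.125, ω₁=-1.135, θ₂=-0.130, ω₂=-0.311
apply F[9]=+10.000 → step 10: x=0.129, v=1.258, θ₁=-0.149, ω₁=-1.304, θ₂=-0.136, ω₂=-0.310
apply F[10]=+6.539 → step 11: x=0.155, v=1.346, θ₁=-0.176, ω₁=-1.438, θ₂=-0.142, ω₂=-0.299
apply F[11]=-10.000 → step 12: x=0.181, v=1.250, θ₁=-0.204, ω₁=-1.381, θ₂=-0.148, ω₂=-0.276
apply F[12]=-10.000 → step 13: x=0.205, v=1.158, θ₁=-0.232, ω₁=-1.338, θ₂=-0.153, ω₂=-0.239
apply F[13]=-10.000 → step 14: x=0.227, v=1.069, θ₁=-0.258, ω₁=-1.306, θ₂=-0.158, ω₂=-0.191
apply F[14]=-10.000 → step 15: x=0.248, v=0.982, θ₁=-0.284, ω₁=-1.287, θ₂=-0.161, ω₂=-0.130
apply F[15]=-10.000 → step 16: x=0.267, v=0.898, θ₁=-0.310, ω₁=-1.280, θ₂=-0.163, ω₂=-0.057
apply F[16]=-10.000 → step 17: x=0.284, v=0.816, θ₁=-0.335, ω₁=-1.285, θ₂=-0.163, ω₂=0.030
apply F[17]=-10.000 → step 18: x=0.299, v=0.736, θ₁=-0.361, ω₁=-1.301, θ₂=-0.161, ω₂=0.129
apply F[18]=-10.000 → step 19: x=0.313, v=0.658, θ₁=-0.387, ω₁=-1.328, θ₂=-0.158, ω₂=0.241
apply F[19]=-10.000 → step 20: x=0.326, v=0.582, θ₁=-0.414, ω₁=-1.366, θ₂=-0.152, ω₂=0.366
apply F[20]=-10.000 → step 21: x=0.336, v=0.507, θ₁=-0.442, ω₁=-1.414, θ₂=-0.143, ω₂=0.505
apply F[21]=-10.000 → step 22: x=0.346, v=0.433, θ₁=-0.471, ω₁=-1.472, θ₂=-0.131, ω₂=0.656
Max |angle| over trajectory = 0.471 rad = 27.0°.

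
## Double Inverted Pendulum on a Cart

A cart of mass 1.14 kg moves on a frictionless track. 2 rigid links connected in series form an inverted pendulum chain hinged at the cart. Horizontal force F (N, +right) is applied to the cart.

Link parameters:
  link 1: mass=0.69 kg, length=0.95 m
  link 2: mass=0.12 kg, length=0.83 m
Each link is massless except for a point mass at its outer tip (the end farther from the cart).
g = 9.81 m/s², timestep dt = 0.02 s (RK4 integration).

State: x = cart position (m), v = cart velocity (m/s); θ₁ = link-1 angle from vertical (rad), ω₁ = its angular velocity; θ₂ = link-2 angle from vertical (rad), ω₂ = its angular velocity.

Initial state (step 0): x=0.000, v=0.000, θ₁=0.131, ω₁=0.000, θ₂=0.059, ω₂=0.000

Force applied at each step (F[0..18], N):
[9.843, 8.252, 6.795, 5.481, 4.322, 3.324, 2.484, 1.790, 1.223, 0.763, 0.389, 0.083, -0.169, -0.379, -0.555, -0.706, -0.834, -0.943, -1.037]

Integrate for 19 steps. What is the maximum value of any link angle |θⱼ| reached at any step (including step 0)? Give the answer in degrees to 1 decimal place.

Answer: 7.5°

Derivation:
apply F[0]=+9.843 → step 1: x=0.002, v=0.153, θ₁=0.130, ω₁=-0.130, θ₂=0.059, ω₂=-0.022
apply F[1]=+8.252 → step 2: x=0.006, v=0.279, θ₁=0.126, ω₁=-0.232, θ₂=0.058, ω₂=-0.042
apply F[2]=+6.795 → step 3: x=0.012, v=0.380, θ₁=0.121, ω₁=-0.310, θ₂=0.057, ω₂=-0.061
apply F[3]=+5.481 → step 4: x=0.021, v=0.459, θ₁=0.114, ω₁=-0.366, θ₂=0.056, ω₂=-0.079
apply F[4]=+4.322 → step 5: x=0.031, v=0.519, θ₁=0.106, ω₁=-0.405, θ₂=0.054, ω₂=-0.094
apply F[5]=+3.324 → step 6: x=0.041, v=0.564, θ₁=0.098, ω₁=-0.428, θ₂=0.052, ω₂=-0.108
apply F[6]=+2.484 → step 7: x=0.053, v=0.594, θ₁=0.089, ω₁=-0.440, θ₂=0.050, ω₂=-0.120
apply F[7]=+1.790 → step 8: x=0.065, v=0.614, θ₁=0.080, ω₁=-0.441, θ₂=0.047, ω₂=-0.130
apply F[8]=+1.223 → step 9: x=0.077, v=0.625, θ₁=0.072, ω₁=-0.436, θ₂=0.044, ω₂=-0.138
apply F[9]=+0.763 → step 10: x=0.090, v=0.629, θ₁=0.063, ω₁=-0.426, θ₂=0.042, ω₂=-0.145
apply F[10]=+0.389 → step 11: x=0.103, v=0.628, θ₁=0.055, ω₁=-0.412, θ₂=0.039, ω₂=-0.150
apply F[11]=+0.083 → step 12: x=0.115, v=0.623, θ₁=0.047, ω₁=-0.395, θ₂=0.036, ω₂=-0.153
apply F[12]=-0.169 → step 13: x=0.127, v=0.614, θ₁=0.039, ω₁=-0.377, θ₂=0.033, ω₂=-0.156
apply F[13]=-0.379 → step 14: x=0.140, v=0.602, θ₁=0.032, ω₁=-0.357, θ₂=0.029, ω₂=-0.157
apply F[14]=-0.555 → step 15: x=0.152, v=0.589, θ₁=0.025, ω₁=-0.337, θ₂=0.026, ω₂=-0.157
apply F[15]=-0.706 → step 16: x=0.163, v=0.573, θ₁=0.018, ω₁=-0.317, θ₂=0.023, ω₂=-0.156
apply F[16]=-0.834 → step 17: x=0.174, v=0.557, θ₁=0.012, ω₁=-0.297, θ₂=0.020, ω₂=-0.154
apply F[17]=-0.943 → step 18: x=0.185, v=0.539, θ₁=0.006, ω₁=-0.276, θ₂=0.017, ω₂=-0.151
apply F[18]=-1.037 → step 19: x=0.196, v=0.520, θ₁=0.001, ω₁=-0.256, θ₂=0.014, ω₂=-0.148
Max |angle| over trajectory = 0.131 rad = 7.5°.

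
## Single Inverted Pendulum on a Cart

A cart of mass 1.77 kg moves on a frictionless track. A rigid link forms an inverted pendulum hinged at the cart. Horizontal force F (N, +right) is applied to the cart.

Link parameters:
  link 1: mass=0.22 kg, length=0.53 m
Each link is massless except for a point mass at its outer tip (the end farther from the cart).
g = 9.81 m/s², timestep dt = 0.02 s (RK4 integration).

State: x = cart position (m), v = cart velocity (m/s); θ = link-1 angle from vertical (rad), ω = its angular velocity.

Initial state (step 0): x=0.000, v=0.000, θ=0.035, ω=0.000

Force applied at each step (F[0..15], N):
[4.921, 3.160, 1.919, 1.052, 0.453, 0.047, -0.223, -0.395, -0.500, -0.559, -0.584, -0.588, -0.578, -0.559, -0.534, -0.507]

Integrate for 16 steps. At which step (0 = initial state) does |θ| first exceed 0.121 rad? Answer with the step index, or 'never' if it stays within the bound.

apply F[0]=+4.921 → step 1: x=0.001, v=0.055, θ=0.034, ω=-0.090
apply F[1]=+3.160 → step 2: x=0.002, v=0.090, θ=0.032, ω=-0.144
apply F[2]=+1.919 → step 3: x=0.004, v=0.111, θ=0.029, ω=-0.172
apply F[3]=+1.052 → step 4: x=0.006, v=0.122, θ=0.025, ω=-0.184
apply F[4]=+0.453 → step 5: x=0.009, v=0.126, θ=0.021, ω=-0.184
apply F[5]=+0.047 → step 6: x=0.011, v=0.126, θ=0.018, ω=-0.176
apply F[6]=-0.223 → step 7: x=0.014, v=0.124, θ=0.014, ω=-0.165
apply F[7]=-0.395 → step 8: x=0.016, v=0.119, θ=0.011, ω=-0.151
apply F[8]=-0.500 → step 9: x=0.019, v=0.113, θ=0.008, ω=-0.137
apply F[9]=-0.559 → step 10: x=0.021, v=0.106, θ=0.006, ω=-0.122
apply F[10]=-0.584 → step 11: x=0.023, v=0.100, θ=0.003, ω=-0.107
apply F[11]=-0.588 → step 12: x=0.025, v=0.093, θ=0.001, ω=-0.094
apply F[12]=-0.578 → step 13: x=0.027, v=0.086, θ=-0.000, ω=-0.081
apply F[13]=-0.559 → step 14: x=0.028, v=0.080, θ=-0.002, ω=-0.070
apply F[14]=-0.534 → step 15: x=0.030, v=0.074, θ=-0.003, ω=-0.059
apply F[15]=-0.507 → step 16: x=0.031, v=0.069, θ=-0.004, ω=-0.050
max |θ| = 0.035 ≤ 0.121 over all 17 states.

Answer: never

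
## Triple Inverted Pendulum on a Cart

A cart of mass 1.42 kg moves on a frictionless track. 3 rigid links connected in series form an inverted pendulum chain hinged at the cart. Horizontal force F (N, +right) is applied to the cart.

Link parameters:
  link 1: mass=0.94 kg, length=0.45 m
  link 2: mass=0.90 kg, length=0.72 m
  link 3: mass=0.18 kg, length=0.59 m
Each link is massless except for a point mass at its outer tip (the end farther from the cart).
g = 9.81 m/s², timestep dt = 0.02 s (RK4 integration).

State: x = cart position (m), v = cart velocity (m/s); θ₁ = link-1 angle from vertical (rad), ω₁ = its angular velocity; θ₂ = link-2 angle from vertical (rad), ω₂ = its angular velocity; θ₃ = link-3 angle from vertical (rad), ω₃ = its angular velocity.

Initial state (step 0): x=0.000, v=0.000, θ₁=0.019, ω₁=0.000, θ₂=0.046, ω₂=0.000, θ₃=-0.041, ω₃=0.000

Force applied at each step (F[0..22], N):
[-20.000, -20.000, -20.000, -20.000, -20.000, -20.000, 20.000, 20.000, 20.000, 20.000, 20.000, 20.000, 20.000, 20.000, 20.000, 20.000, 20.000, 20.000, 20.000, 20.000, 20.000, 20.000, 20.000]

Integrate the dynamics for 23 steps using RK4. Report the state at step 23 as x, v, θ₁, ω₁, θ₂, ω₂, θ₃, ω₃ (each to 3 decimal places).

Answer: x=-0.102, v=1.913, θ₁=1.662, ω₁=5.679, θ₂=-0.391, ω₂=-2.330, θ₃=-0.134, ω₃=-0.323

Derivation:
apply F[0]=-20.000 → step 1: x=-0.003, v=-0.287, θ₁=0.025, ω₁=0.636, θ₂=0.046, ω₂=0.019, θ₃=-0.041, ω₃=-0.033
apply F[1]=-20.000 → step 2: x=-0.012, v=-0.578, θ₁=0.045, ω₁=1.289, θ₂=0.047, ω₂=0.030, θ₃=-0.042, ω₃=-0.065
apply F[2]=-20.000 → step 3: x=-0.026, v=-0.872, θ₁=0.077, ω₁=1.973, θ₂=0.047, ω₂=0.028, θ₃=-0.044, ω₃=-0.093
apply F[3]=-20.000 → step 4: x=-0.046, v=-1.170, θ₁=0.124, ω₁=2.690, θ₂=0.048, ω₂=0.013, θ₃=-0.046, ω₃=-0.115
apply F[4]=-20.000 → step 5: x=-0.073, v=-1.465, θ₁=0.185, ω₁=3.420, θ₂=0.048, ω₂=-0.004, θ₃=-0.048, ω₃=-0.127
apply F[5]=-20.000 → step 6: x=-0.105, v=-1.746, θ₁=0.260, ω₁=4.126, θ₂=0.048, ω₂=-0.003, θ₃=-0.051, ω₃=-0.127
apply F[6]=+20.000 → step 7: x=-0.137, v=-1.510, θ₁=0.340, ω₁=3.820, θ₂=0.047, ω₂=-0.081, θ₃=-0.054, ω₃=-0.148
apply F[7]=+20.000 → step 8: x=-0.165, v=-1.293, θ₁=0.414, ω₁=3.628, θ₂=0.044, ω₂=-0.197, θ₃=-0.057, ω₃=-0.172
apply F[8]=+20.000 → step 9: x=-0.189, v=-1.090, θ₁=0.485, ω₁=3.527, θ₂=0.039, ω₂=-0.344, θ₃=-0.061, ω₃=-0.196
apply F[9]=+20.000 → step 10: x=-0.209, v=-0.895, θ₁=0.555, ω₁=3.498, θ₂=0.030, ω₂=-0.513, θ₃=-0.065, ω₃=-0.217
apply F[10]=+20.000 → step 11: x=-0.225, v=-0.706, θ₁=0.626, ω₁=3.522, θ₂=0.018, ω₂=-0.697, θ₃=-0.069, ω₃=-0.235
apply F[11]=+20.000 → step 12: x=-0.237, v=-0.518, θ₁=0.697, ω₁=3.586, θ₂=0.002, ω₂=-0.890, θ₃=-0.074, ω₃=-0.249
apply F[12]=+20.000 → step 13: x=-0.246, v=-0.329, θ₁=0.769, ω₁=3.677, θ₂=-0.017, ω₂=-1.084, θ₃=-0.079, ω₃=-0.258
apply F[13]=+20.000 → step 14: x=-0.250, v=-0.137, θ₁=0.844, ω₁=3.789, θ₂=-0.041, ω₂=-1.276, θ₃=-0.084, ω₃=-0.263
apply F[14]=+20.000 → step 15: x=-0.251, v=0.060, θ₁=0.921, ω₁=3.915, θ₂=-0.068, ω₂=-1.461, θ₃=-0.090, ω₃=-0.265
apply F[15]=+20.000 → step 16: x=-0.248, v=0.263, θ₁=1.001, ω₁=4.054, θ₂=-0.099, ω₂=-1.636, θ₃=-0.095, ω₃=-0.266
apply F[16]=+20.000 → step 17: x=-0.241, v=0.472, θ₁=1.083, ω₁=4.206, θ₂=-0.134, ω₂=-1.798, θ₃=-0.100, ω₃=-0.266
apply F[17]=+20.000 → step 18: x=-0.229, v=0.687, θ₁=1.169, ω₁=4.372, θ₂=-0.171, ω₂=-1.945, θ₃=-0.106, ω₃=-0.267
apply F[18]=+20.000 → step 19: x=-0.213, v=0.910, θ₁=1.258, ω₁=4.557, θ₂=-0.211, ω₂=-2.074, θ₃=-0.111, ω₃=-0.270
apply F[19]=+20.000 → step 20: x=-0.193, v=1.142, θ₁=1.351, ω₁=4.768, θ₂=-0.254, ω₂=-2.182, θ₃=-0.117, ω₃=-0.277
apply F[20]=+20.000 → step 21: x=-0.167, v=1.384, θ₁=1.449, ω₁=5.015, θ₂=-0.299, ω₂=-2.265, θ₃=-0.122, ω₃=-0.289
apply F[21]=+20.000 → step 22: x=-0.137, v=1.639, θ₁=1.552, ω₁=5.311, θ₂=-0.344, ω₂=-2.317, θ₃=-0.128, ω₃=-0.304
apply F[22]=+20.000 → step 23: x=-0.102, v=1.913, θ₁=1.662, ω₁=5.679, θ₂=-0.391, ω₂=-2.330, θ₃=-0.134, ω₃=-0.323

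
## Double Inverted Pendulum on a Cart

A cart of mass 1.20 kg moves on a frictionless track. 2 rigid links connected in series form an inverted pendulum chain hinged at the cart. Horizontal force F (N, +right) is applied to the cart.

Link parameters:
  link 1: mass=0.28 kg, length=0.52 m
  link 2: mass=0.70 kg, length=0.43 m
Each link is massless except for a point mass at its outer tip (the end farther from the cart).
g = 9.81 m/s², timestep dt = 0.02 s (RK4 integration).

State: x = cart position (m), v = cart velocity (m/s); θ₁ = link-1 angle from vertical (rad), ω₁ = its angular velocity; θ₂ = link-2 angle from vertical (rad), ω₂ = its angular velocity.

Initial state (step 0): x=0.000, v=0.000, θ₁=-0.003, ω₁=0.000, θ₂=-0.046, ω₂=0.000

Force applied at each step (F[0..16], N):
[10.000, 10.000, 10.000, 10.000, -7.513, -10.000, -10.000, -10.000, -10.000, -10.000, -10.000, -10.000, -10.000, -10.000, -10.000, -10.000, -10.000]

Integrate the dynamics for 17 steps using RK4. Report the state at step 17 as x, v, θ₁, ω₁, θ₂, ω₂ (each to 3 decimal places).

Answer: x=-0.041, v=-1.246, θ₁=-0.026, ω₁=1.448, θ₂=0.005, ω₂=0.761

Derivation:
apply F[0]=+10.000 → step 1: x=0.002, v=0.167, θ₁=-0.006, ω₁=-0.284, θ₂=-0.047, ω₂=-0.067
apply F[1]=+10.000 → step 2: x=0.007, v=0.335, θ₁=-0.014, ω₁=-0.576, θ₂=-0.049, ω₂=-0.126
apply F[2]=+10.000 → step 3: x=0.015, v=0.505, θ₁=-0.029, ω₁=-0.885, θ₂=-0.052, ω₂=-0.170
apply F[3]=+10.000 → step 4: x=0.027, v=0.678, θ₁=-0.050, ω₁=-1.218, θ₂=-0.055, ω₂=-0.191
apply F[4]=-7.513 → step 5: x=0.039, v=0.562, θ₁=-0.072, ω₁=-1.023, θ₂=-0.059, ω₂=-0.184
apply F[5]=-10.000 → step 6: x=0.049, v=0.409, θ₁=-0.090, ω₁=-0.780, θ₂=-0.062, ω₂=-0.150
apply F[6]=-10.000 → step 7: x=0.056, v=0.258, θ₁=-0.104, ω₁=-0.561, θ₂=-0.065, ω₂=-0.095
apply F[7]=-10.000 → step 8: x=0.059, v=0.110, θ₁=-0.113, ω₁=-0.362, θ₂=-0.066, ω₂=-0.022
apply F[8]=-10.000 → step 9: x=0.060, v=-0.037, θ₁=-0.118, ω₁=-0.175, θ₂=-0.066, ω₂=0.063
apply F[9]=-10.000 → step 10: x=0.058, v=-0.183, θ₁=-0.120, ω₁=0.004, θ₂=-0.064, ω₂=0.156
apply F[10]=-10.000 → step 11: x=0.053, v=-0.329, θ₁=-0.118, ω₁=0.181, θ₂=-0.059, ω₂=0.255
apply F[11]=-10.000 → step 12: x=0.045, v=-0.476, θ₁=-0.113, ω₁=0.359, θ₂=-0.053, ω₂=0.355
apply F[12]=-10.000 → step 13: x=0.034, v=-0.625, θ₁=-0.104, ω₁=0.543, θ₂=-0.045, ω₂=0.454
apply F[13]=-10.000 → step 14: x=0.020, v=-0.775, θ₁=-0.091, ω₁=0.740, θ₂=-0.035, ω₂=0.548
apply F[14]=-10.000 → step 15: x=0.003, v=-0.929, θ₁=-0.074, ω₁=0.952, θ₂=-0.023, ω₂=0.634
apply F[15]=-10.000 → step 16: x=-0.017, v=-1.086, θ₁=-0.053, ω₁=1.186, θ₂=-0.010, ω₂=0.706
apply F[16]=-10.000 → step 17: x=-0.041, v=-1.246, θ₁=-0.026, ω₁=1.448, θ₂=0.005, ω₂=0.761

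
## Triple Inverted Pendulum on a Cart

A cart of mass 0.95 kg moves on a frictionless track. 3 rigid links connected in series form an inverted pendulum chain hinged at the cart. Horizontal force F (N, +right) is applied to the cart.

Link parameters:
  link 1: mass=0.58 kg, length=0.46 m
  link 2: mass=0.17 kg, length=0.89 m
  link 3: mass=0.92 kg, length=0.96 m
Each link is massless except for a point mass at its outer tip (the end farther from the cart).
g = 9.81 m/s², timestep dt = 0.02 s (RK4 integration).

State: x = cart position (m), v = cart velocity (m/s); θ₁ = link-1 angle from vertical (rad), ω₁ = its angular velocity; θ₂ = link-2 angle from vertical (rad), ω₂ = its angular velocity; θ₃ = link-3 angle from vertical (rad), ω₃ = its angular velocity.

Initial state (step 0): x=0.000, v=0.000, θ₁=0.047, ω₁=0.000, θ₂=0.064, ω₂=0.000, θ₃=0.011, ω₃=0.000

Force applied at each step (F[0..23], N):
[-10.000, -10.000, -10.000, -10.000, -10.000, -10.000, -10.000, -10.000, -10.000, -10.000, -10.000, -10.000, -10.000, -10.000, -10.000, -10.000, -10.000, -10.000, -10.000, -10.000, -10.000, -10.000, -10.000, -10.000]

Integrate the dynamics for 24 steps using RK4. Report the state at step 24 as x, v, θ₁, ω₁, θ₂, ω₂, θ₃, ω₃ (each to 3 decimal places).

apply F[0]=-10.000 → step 1: x=-0.002, v=-0.226, θ₁=0.052, ω₁=0.500, θ₂=0.065, ω₂=0.068, θ₃=0.010, ω₃=-0.065
apply F[1]=-10.000 → step 2: x=-0.009, v=-0.455, θ₁=0.067, ω₁=1.016, θ₂=0.067, ω₂=0.131, θ₃=0.008, ω₃=-0.130
apply F[2]=-10.000 → step 3: x=-0.020, v=-0.687, θ₁=0.093, ω₁=1.561, θ₂=0.070, ω₂=0.184, θ₃=0.005, ω₃=-0.194
apply F[3]=-10.000 → step 4: x=-0.037, v=-0.923, θ₁=0.130, ω₁=2.138, θ₂=0.074, ω₂=0.222, θ₃=0.001, ω₃=-0.255
apply F[4]=-10.000 → step 5: x=-0.057, v=-1.160, θ₁=0.179, ω₁=2.741, θ₂=0.079, ω₂=0.244, θ₃=-0.005, ω₃=-0.304
apply F[5]=-10.000 → step 6: x=-0.083, v=-1.390, θ₁=0.239, ω₁=3.344, θ₂=0.084, ω₂=0.250, θ₃=-0.011, ω₃=-0.335
apply F[6]=-10.000 → step 7: x=-0.113, v=-1.603, θ₁=0.312, ω₁=3.910, θ₂=0.089, ω₂=0.250, θ₃=-0.018, ω₃=-0.339
apply F[7]=-10.000 → step 8: x=-0.147, v=-1.791, θ₁=0.395, ω₁=4.403, θ₂=0.094, ω₂=0.256, θ₃=-0.025, ω₃=-0.312
apply F[8]=-10.000 → step 9: x=-0.184, v=-1.950, θ₁=0.488, ω₁=4.808, θ₂=0.099, ω₂=0.284, θ₃=-0.030, ω₃=-0.259
apply F[9]=-10.000 → step 10: x=-0.225, v=-2.078, θ₁=0.587, ω₁=5.128, θ₂=0.105, ω₂=0.343, θ₃=-0.035, ω₃=-0.187
apply F[10]=-10.000 → step 11: x=-0.267, v=-2.180, θ₁=0.692, ω₁=5.380, θ₂=0.113, ω₂=0.437, θ₃=-0.038, ω₃=-0.103
apply F[11]=-10.000 → step 12: x=-0.312, v=-2.259, θ₁=0.802, ω₁=5.586, θ₂=0.123, ω₂=0.566, θ₃=-0.039, ω₃=-0.012
apply F[12]=-10.000 → step 13: x=-0.358, v=-2.317, θ₁=0.916, ω₁=5.765, θ₂=0.136, ω₂=0.729, θ₃=-0.038, ω₃=0.081
apply F[13]=-10.000 → step 14: x=-0.404, v=-2.357, θ₁=1.032, ω₁=5.931, θ₂=0.152, ω₂=0.924, θ₃=-0.036, ω₃=0.175
apply F[14]=-10.000 → step 15: x=-0.452, v=-2.381, θ₁=1.153, ω₁=6.093, θ₂=0.173, ω₂=1.150, θ₃=-0.031, ω₃=0.270
apply F[15]=-10.000 → step 16: x=-0.499, v=-2.388, θ₁=1.276, ω₁=6.258, θ₂=0.199, ω₂=1.405, θ₃=-0.025, ω₃=0.367
apply F[16]=-10.000 → step 17: x=-0.547, v=-2.379, θ₁=1.403, ω₁=6.432, θ₂=0.229, ω₂=1.690, θ₃=-0.017, ω₃=0.467
apply F[17]=-10.000 → step 18: x=-0.595, v=-2.355, θ₁=1.534, ω₁=6.617, θ₂=0.266, ω₂=2.005, θ₃=-0.006, ω₃=0.572
apply F[18]=-10.000 → step 19: x=-0.641, v=-2.316, θ₁=1.668, ω₁=6.814, θ₂=0.310, ω₂=2.351, θ₃=0.006, ω₃=0.683
apply F[19]=-10.000 → step 20: x=-0.687, v=-2.263, θ₁=1.806, ω₁=7.022, θ₂=0.361, ω₂=2.729, θ₃=0.021, ω₃=0.804
apply F[20]=-10.000 → step 21: x=-0.732, v=-2.198, θ₁=1.949, ω₁=7.238, θ₂=0.419, ω₂=3.139, θ₃=0.039, ω₃=0.939
apply F[21]=-10.000 → step 22: x=-0.775, v=-2.125, θ₁=2.096, ω₁=7.452, θ₂=0.486, ω₂=3.584, θ₃=0.059, ω₃=1.092
apply F[22]=-10.000 → step 23: x=-0.817, v=-2.051, θ₁=2.247, ω₁=7.648, θ₂=0.563, ω₂=4.062, θ₃=0.082, ω₃=1.269
apply F[23]=-10.000 → step 24: x=-0.857, v=-1.986, θ₁=2.401, ω₁=7.796, θ₂=0.649, ω₂=4.567, θ₃=0.110, ω₃=1.477

Answer: x=-0.857, v=-1.986, θ₁=2.401, ω₁=7.796, θ₂=0.649, ω₂=4.567, θ₃=0.110, ω₃=1.477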